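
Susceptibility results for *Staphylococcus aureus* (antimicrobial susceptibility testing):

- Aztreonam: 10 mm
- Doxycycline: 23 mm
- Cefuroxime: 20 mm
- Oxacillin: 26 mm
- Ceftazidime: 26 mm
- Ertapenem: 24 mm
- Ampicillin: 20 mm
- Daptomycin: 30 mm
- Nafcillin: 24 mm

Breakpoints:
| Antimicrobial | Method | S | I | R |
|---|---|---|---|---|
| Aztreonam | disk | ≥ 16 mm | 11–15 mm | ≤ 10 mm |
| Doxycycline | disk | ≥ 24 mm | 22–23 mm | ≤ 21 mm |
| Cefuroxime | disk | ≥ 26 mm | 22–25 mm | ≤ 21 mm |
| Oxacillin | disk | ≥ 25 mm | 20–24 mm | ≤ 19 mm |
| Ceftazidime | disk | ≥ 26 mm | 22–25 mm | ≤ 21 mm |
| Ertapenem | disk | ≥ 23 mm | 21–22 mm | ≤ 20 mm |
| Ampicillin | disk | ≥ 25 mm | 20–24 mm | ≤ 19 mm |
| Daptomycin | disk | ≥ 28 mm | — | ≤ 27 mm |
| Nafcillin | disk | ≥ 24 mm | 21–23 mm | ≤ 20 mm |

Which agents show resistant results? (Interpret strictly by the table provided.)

aztreonam, cefuroxime

Aztreonam: 10 mm is ≤ 10 mm → resistant
Doxycycline (23 mm) in 22–23 mm — I
Cefuroxime: 20 mm is ≤ 21 mm ⇒ Resistant
Oxacillin (26 mm) ≥ 25 mm → Susceptible
Ceftazidime (26 mm) ≥ 26 mm ⇒ susceptible
Ertapenem 24 mm: ≥ 23 mm → susceptible
Ampicillin: 20 mm is in 20–24 mm — Intermediate
Daptomycin: 30 mm is ≥ 28 mm — susceptible
Nafcillin 24 mm: ≥ 24 mm ⇒ susceptible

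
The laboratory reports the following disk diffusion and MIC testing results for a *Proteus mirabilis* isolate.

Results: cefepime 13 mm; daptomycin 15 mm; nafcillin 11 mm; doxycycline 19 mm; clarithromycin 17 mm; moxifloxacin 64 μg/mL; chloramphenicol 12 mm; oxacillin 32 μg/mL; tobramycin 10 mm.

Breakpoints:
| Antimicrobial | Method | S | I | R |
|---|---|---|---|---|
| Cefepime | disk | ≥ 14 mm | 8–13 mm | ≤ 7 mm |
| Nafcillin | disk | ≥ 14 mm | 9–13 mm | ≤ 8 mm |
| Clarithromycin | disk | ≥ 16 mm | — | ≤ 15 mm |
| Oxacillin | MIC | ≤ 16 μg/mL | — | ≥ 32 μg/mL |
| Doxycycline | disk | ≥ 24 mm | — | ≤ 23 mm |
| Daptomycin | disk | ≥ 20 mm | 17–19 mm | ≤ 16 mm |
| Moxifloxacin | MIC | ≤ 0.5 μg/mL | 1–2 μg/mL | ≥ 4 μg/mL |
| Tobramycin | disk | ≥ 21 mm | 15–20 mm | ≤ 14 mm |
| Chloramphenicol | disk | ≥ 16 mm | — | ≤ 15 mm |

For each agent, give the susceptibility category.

I, R, I, R, S, R, R, R, R

Cefepime: 13 mm is in 8–13 mm ⇒ Intermediate
Daptomycin (15 mm) ≤ 16 mm ⇒ resistant
Nafcillin 11 mm: in 9–13 mm ⇒ Intermediate
Doxycycline 19 mm: ≤ 23 mm — Resistant
Clarithromycin 17 mm: ≥ 16 mm ⇒ S
Moxifloxacin: 64 μg/mL is ≥ 4 μg/mL — Resistant
Chloramphenicol: 12 mm is ≤ 15 mm ⇒ Resistant
Oxacillin (32 μg/mL) ≥ 32 μg/mL ⇒ Resistant
Tobramycin (10 mm) ≤ 14 mm → Resistant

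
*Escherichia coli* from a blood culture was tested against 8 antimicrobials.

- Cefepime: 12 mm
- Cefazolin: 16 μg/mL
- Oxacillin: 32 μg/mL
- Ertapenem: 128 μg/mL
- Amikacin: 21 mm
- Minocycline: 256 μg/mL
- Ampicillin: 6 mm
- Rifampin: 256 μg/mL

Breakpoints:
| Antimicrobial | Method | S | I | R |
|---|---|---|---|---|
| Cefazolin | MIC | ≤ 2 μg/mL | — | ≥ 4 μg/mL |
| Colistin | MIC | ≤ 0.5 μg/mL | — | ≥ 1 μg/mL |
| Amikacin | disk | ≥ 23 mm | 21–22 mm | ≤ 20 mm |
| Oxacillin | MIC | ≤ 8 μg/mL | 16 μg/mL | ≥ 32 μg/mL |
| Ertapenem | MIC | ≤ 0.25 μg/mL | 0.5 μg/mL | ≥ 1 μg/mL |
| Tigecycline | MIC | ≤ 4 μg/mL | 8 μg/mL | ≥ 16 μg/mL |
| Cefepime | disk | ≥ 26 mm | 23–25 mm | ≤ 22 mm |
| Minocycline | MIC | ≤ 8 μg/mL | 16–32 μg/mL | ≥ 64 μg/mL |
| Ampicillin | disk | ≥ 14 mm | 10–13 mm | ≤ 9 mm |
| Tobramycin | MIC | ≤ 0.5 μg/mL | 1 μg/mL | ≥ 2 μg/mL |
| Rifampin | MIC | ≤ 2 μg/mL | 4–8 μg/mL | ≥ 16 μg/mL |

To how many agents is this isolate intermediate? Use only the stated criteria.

Cefepime 12 mm: ≤ 22 mm → resistant
Cefazolin (16 μg/mL) ≥ 4 μg/mL — Resistant
Oxacillin (32 μg/mL) ≥ 32 μg/mL ⇒ Resistant
Ertapenem 128 μg/mL: ≥ 1 μg/mL — R
Amikacin (21 mm) in 21–22 mm → intermediate
Minocycline 256 μg/mL: ≥ 64 μg/mL ⇒ resistant
Ampicillin 6 mm: ≤ 9 mm — resistant
Rifampin (256 μg/mL) ≥ 16 μg/mL — Resistant
Intermediate: 1

1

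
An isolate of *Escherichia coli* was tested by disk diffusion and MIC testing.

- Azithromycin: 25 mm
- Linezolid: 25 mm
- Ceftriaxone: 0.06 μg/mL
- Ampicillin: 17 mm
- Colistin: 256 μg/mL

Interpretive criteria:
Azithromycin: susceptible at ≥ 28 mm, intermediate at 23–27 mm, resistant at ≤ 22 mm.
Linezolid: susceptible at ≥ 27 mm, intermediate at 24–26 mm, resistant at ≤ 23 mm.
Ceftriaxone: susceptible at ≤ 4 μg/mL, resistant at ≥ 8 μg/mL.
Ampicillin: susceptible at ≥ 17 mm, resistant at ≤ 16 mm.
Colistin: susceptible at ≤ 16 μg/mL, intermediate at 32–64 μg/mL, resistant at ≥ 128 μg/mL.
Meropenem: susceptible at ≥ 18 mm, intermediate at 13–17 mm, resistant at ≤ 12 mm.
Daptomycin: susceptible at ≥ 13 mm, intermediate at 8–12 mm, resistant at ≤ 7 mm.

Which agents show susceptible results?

ceftriaxone, ampicillin

Azithromycin: 25 mm is in 23–27 mm — intermediate
Linezolid: 25 mm is in 24–26 mm — I
Ceftriaxone 0.06 μg/mL: ≤ 4 μg/mL → S
Ampicillin: 17 mm is ≥ 17 mm ⇒ Susceptible
Colistin: 256 μg/mL is ≥ 128 μg/mL ⇒ Resistant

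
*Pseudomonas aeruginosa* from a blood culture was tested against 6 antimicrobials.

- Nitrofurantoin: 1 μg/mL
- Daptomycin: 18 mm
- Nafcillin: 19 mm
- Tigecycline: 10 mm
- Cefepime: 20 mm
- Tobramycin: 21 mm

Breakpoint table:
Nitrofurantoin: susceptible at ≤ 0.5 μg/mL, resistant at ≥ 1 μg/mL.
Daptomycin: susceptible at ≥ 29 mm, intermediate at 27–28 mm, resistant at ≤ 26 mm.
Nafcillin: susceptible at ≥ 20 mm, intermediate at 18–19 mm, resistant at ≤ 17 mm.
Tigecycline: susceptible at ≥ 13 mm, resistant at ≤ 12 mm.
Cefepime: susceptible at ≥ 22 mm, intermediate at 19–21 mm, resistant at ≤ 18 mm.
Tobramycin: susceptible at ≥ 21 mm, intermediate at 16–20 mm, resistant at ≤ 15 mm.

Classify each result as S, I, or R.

Nitrofurantoin 1 μg/mL: ≥ 1 μg/mL → R
Daptomycin (18 mm) ≤ 26 mm — R
Nafcillin (19 mm) in 18–19 mm → I
Tigecycline (10 mm) ≤ 12 mm → Resistant
Cefepime (20 mm) in 19–21 mm ⇒ I
Tobramycin: 21 mm is ≥ 21 mm → susceptible

R, R, I, R, I, S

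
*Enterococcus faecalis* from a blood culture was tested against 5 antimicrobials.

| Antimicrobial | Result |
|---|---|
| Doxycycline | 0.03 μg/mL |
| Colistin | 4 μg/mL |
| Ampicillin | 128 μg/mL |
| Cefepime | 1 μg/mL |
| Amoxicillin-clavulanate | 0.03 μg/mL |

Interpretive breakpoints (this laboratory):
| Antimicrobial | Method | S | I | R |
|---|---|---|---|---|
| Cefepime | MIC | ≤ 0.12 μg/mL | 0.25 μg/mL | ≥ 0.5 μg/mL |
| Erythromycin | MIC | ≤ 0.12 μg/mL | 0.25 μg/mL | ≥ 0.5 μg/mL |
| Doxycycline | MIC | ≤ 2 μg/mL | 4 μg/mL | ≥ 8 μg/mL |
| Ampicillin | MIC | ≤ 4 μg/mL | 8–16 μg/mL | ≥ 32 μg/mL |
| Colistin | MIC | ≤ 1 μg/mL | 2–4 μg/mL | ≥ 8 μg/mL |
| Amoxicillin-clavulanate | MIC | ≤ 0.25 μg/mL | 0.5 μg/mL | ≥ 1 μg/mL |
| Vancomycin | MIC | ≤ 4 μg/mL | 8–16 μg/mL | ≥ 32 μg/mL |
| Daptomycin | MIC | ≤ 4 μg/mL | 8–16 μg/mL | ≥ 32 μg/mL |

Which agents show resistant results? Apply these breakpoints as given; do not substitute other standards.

ampicillin, cefepime

Doxycycline 0.03 μg/mL: ≤ 2 μg/mL → S
Colistin 4 μg/mL: in 2–4 μg/mL — Intermediate
Ampicillin 128 μg/mL: ≥ 32 μg/mL → resistant
Cefepime 1 μg/mL: ≥ 0.5 μg/mL → resistant
Amoxicillin-clavulanate (0.03 μg/mL) ≤ 0.25 μg/mL → susceptible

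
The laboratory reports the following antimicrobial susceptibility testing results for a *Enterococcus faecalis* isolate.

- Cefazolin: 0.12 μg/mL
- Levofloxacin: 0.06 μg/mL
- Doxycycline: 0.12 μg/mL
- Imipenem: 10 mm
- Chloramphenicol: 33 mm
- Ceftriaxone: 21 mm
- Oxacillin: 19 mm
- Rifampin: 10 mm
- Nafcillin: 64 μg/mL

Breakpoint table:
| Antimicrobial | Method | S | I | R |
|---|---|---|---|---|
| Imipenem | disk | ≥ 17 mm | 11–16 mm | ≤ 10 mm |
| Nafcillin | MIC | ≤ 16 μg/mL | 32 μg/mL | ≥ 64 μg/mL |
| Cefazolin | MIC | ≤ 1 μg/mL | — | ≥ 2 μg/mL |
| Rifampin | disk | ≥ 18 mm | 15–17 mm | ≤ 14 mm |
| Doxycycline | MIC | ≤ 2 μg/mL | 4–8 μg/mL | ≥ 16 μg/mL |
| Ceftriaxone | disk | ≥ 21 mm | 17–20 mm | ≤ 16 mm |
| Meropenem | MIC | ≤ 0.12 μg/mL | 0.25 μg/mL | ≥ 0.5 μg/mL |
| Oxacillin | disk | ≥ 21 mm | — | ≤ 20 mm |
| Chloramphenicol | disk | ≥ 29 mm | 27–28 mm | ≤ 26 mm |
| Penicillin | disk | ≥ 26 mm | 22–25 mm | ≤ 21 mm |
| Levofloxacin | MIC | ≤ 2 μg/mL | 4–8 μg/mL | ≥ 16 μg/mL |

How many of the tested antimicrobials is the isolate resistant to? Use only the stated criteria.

Cefazolin (0.12 μg/mL) ≤ 1 μg/mL — Susceptible
Levofloxacin (0.06 μg/mL) ≤ 2 μg/mL — susceptible
Doxycycline: 0.12 μg/mL is ≤ 2 μg/mL — Susceptible
Imipenem: 10 mm is ≤ 10 mm ⇒ Resistant
Chloramphenicol 33 mm: ≥ 29 mm → S
Ceftriaxone 21 mm: ≥ 21 mm — susceptible
Oxacillin (19 mm) ≤ 20 mm — Resistant
Rifampin 10 mm: ≤ 14 mm → R
Nafcillin: 64 μg/mL is ≥ 64 μg/mL → resistant
Resistant: 4

4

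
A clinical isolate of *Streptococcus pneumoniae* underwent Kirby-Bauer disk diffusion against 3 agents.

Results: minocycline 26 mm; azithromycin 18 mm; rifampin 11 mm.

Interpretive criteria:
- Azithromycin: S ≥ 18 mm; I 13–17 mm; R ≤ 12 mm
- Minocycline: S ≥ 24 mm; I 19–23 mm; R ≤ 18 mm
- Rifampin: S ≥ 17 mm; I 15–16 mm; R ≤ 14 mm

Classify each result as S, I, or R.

Minocycline 26 mm: ≥ 24 mm → Susceptible
Azithromycin: 18 mm is ≥ 18 mm — S
Rifampin (11 mm) ≤ 14 mm → resistant

S, S, R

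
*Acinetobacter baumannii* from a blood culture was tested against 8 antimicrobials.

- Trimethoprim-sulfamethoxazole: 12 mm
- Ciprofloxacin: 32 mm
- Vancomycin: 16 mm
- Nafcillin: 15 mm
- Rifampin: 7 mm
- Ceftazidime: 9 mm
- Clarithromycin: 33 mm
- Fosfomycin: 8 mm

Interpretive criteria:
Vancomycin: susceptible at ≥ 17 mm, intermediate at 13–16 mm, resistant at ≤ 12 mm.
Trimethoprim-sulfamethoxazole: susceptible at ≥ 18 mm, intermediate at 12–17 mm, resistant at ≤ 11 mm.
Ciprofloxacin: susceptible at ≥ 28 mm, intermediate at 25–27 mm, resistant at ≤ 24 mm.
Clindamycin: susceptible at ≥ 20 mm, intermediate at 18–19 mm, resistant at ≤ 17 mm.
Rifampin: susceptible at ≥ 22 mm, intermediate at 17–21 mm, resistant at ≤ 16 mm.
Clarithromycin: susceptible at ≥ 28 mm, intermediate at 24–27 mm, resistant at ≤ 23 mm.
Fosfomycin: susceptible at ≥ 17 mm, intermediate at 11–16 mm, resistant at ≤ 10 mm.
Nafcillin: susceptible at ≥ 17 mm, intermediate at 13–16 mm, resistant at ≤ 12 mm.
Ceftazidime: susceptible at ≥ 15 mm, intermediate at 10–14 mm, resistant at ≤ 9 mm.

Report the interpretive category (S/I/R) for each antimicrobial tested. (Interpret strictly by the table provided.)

I, S, I, I, R, R, S, R

Trimethoprim-sulfamethoxazole 12 mm: in 12–17 mm — Intermediate
Ciprofloxacin: 32 mm is ≥ 28 mm — S
Vancomycin 16 mm: in 13–16 mm → intermediate
Nafcillin (15 mm) in 13–16 mm — intermediate
Rifampin (7 mm) ≤ 16 mm ⇒ resistant
Ceftazidime: 9 mm is ≤ 9 mm — resistant
Clarithromycin: 33 mm is ≥ 28 mm — susceptible
Fosfomycin 8 mm: ≤ 10 mm ⇒ Resistant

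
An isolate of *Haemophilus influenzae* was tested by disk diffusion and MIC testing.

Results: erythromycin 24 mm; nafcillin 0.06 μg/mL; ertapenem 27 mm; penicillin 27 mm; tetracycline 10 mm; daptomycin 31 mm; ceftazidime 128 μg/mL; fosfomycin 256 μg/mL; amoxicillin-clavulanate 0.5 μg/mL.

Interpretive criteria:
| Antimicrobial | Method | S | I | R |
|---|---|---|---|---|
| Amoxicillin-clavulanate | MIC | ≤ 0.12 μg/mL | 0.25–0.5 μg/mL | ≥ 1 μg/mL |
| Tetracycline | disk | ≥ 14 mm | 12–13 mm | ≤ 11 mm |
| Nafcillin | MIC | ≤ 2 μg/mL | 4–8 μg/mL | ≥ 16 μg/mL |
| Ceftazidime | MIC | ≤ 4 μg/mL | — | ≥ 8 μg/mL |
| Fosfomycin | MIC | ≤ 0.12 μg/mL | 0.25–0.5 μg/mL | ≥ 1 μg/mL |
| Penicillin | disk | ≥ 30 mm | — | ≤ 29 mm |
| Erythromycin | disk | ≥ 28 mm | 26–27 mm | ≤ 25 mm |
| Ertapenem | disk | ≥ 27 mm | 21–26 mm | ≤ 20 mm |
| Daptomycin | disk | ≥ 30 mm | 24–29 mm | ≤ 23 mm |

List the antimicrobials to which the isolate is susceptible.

nafcillin, ertapenem, daptomycin

Erythromycin 24 mm: ≤ 25 mm → R
Nafcillin: 0.06 μg/mL is ≤ 2 μg/mL → S
Ertapenem 27 mm: ≥ 27 mm ⇒ susceptible
Penicillin (27 mm) ≤ 29 mm ⇒ Resistant
Tetracycline: 10 mm is ≤ 11 mm → resistant
Daptomycin 31 mm: ≥ 30 mm — S
Ceftazidime (128 μg/mL) ≥ 8 μg/mL ⇒ R
Fosfomycin: 256 μg/mL is ≥ 1 μg/mL → resistant
Amoxicillin-clavulanate 0.5 μg/mL: in 0.25–0.5 μg/mL — intermediate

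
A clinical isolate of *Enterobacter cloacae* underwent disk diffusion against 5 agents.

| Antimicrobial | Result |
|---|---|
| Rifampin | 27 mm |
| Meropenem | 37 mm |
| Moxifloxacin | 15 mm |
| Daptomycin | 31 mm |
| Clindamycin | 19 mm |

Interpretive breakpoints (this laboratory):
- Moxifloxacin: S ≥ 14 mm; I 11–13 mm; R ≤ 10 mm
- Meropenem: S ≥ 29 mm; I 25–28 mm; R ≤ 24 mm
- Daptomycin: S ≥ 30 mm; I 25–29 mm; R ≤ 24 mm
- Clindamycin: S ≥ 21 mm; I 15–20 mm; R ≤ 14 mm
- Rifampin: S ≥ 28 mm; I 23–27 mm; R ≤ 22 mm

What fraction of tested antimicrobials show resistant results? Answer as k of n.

0 of 5

Rifampin 27 mm: in 23–27 mm — intermediate
Meropenem: 37 mm is ≥ 29 mm → S
Moxifloxacin: 15 mm is ≥ 14 mm → susceptible
Daptomycin (31 mm) ≥ 30 mm ⇒ S
Clindamycin (19 mm) in 15–20 mm — I
Resistant: 0/5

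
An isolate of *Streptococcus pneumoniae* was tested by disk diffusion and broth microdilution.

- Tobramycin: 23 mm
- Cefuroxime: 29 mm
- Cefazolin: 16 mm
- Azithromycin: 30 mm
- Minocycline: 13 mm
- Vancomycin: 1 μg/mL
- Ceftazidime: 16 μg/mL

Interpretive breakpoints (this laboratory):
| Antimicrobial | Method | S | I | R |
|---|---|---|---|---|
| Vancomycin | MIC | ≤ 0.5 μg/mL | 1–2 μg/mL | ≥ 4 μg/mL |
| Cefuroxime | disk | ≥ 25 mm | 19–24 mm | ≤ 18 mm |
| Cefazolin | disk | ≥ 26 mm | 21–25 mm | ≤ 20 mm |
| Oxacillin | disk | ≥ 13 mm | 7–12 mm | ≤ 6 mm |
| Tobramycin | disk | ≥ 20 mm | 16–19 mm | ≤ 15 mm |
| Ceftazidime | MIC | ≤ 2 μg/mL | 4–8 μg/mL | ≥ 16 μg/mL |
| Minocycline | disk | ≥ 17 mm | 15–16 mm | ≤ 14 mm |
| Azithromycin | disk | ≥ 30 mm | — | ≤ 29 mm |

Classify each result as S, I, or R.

Tobramycin: 23 mm is ≥ 20 mm → susceptible
Cefuroxime (29 mm) ≥ 25 mm — S
Cefazolin: 16 mm is ≤ 20 mm → resistant
Azithromycin 30 mm: ≥ 30 mm → Susceptible
Minocycline 13 mm: ≤ 14 mm → Resistant
Vancomycin 1 μg/mL: in 1–2 μg/mL ⇒ Intermediate
Ceftazidime (16 μg/mL) ≥ 16 μg/mL → resistant

S, S, R, S, R, I, R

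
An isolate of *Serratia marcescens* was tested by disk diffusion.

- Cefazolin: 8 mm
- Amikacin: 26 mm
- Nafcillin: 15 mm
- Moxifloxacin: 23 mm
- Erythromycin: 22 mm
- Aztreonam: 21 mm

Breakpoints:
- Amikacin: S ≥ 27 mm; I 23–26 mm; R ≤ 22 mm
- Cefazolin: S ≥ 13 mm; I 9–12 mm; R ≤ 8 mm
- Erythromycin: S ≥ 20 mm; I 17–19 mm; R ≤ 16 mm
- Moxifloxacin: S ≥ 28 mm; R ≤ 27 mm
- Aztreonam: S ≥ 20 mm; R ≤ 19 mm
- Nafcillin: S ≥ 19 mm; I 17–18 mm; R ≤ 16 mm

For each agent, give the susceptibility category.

Cefazolin: 8 mm is ≤ 8 mm → Resistant
Amikacin (26 mm) in 23–26 mm → intermediate
Nafcillin 15 mm: ≤ 16 mm — R
Moxifloxacin (23 mm) ≤ 27 mm ⇒ resistant
Erythromycin (22 mm) ≥ 20 mm — susceptible
Aztreonam: 21 mm is ≥ 20 mm → S

R, I, R, R, S, S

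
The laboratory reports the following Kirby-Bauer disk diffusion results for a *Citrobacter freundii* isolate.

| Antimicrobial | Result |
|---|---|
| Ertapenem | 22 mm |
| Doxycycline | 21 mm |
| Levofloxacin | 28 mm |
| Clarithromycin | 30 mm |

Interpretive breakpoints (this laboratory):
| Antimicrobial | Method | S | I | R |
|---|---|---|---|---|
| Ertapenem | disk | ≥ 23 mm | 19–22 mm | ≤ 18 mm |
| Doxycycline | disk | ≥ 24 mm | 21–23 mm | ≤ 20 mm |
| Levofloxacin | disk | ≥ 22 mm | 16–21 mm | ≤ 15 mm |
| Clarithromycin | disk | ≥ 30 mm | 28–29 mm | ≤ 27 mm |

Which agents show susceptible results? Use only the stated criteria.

levofloxacin, clarithromycin

Ertapenem (22 mm) in 19–22 mm ⇒ intermediate
Doxycycline 21 mm: in 21–23 mm ⇒ I
Levofloxacin (28 mm) ≥ 22 mm ⇒ S
Clarithromycin: 30 mm is ≥ 30 mm ⇒ Susceptible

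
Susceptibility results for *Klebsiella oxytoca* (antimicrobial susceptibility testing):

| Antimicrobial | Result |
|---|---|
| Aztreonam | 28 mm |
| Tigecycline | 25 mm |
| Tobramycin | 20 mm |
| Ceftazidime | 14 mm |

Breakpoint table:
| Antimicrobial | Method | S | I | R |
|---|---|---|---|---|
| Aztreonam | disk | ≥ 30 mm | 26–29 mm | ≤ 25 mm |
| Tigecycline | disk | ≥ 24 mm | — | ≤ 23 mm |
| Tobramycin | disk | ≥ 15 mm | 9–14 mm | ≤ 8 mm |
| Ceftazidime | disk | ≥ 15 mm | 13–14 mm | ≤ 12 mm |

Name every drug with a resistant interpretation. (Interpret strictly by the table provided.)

none

Aztreonam: 28 mm is in 26–29 mm — Intermediate
Tigecycline (25 mm) ≥ 24 mm ⇒ susceptible
Tobramycin (20 mm) ≥ 15 mm ⇒ Susceptible
Ceftazidime (14 mm) in 13–14 mm → Intermediate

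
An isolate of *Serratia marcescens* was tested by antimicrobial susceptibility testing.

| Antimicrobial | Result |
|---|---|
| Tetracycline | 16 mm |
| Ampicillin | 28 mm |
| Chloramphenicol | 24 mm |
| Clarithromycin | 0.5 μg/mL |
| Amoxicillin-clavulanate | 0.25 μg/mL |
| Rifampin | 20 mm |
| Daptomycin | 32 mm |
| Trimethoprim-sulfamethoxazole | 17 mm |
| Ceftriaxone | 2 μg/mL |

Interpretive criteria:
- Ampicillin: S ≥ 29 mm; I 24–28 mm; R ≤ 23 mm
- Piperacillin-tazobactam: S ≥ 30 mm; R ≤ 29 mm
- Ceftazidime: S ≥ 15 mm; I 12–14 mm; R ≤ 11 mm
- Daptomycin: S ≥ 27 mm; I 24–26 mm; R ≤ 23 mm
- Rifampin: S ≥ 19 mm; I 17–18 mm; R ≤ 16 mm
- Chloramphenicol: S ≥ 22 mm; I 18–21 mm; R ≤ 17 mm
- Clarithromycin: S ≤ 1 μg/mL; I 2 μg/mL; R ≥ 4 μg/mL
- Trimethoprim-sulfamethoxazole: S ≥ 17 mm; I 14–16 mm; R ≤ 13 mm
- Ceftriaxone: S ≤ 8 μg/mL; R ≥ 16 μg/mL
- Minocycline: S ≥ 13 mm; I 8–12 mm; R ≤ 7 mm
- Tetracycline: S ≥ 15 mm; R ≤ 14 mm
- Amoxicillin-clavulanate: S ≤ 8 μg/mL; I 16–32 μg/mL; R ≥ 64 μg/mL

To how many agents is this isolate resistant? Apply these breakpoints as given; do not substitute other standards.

Tetracycline: 16 mm is ≥ 15 mm → Susceptible
Ampicillin (28 mm) in 24–28 mm ⇒ I
Chloramphenicol 24 mm: ≥ 22 mm ⇒ susceptible
Clarithromycin (0.5 μg/mL) ≤ 1 μg/mL ⇒ S
Amoxicillin-clavulanate 0.25 μg/mL: ≤ 8 μg/mL → Susceptible
Rifampin (20 mm) ≥ 19 mm — S
Daptomycin 32 mm: ≥ 27 mm → S
Trimethoprim-sulfamethoxazole: 17 mm is ≥ 17 mm — Susceptible
Ceftriaxone (2 μg/mL) ≤ 8 μg/mL → susceptible
Resistant: 0

0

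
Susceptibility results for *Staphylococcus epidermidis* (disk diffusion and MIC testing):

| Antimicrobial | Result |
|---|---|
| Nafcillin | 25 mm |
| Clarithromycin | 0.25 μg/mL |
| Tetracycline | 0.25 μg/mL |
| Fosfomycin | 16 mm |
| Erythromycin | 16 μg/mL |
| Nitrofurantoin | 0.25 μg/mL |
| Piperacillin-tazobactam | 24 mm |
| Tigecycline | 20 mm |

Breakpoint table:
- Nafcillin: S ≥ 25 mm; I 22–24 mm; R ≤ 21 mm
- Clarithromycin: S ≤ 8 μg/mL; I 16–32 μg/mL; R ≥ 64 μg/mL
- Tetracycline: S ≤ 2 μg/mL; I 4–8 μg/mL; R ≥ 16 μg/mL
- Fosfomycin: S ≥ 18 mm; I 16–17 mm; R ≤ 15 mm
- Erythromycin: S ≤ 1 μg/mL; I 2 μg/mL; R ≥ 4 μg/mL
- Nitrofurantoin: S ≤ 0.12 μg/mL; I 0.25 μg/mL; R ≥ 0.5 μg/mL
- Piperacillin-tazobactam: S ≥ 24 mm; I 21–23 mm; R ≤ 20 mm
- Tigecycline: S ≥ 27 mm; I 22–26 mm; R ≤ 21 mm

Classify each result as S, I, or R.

S, S, S, I, R, I, S, R

Nafcillin (25 mm) ≥ 25 mm — S
Clarithromycin 0.25 μg/mL: ≤ 8 μg/mL — susceptible
Tetracycline (0.25 μg/mL) ≤ 2 μg/mL → Susceptible
Fosfomycin 16 mm: in 16–17 mm → I
Erythromycin 16 μg/mL: ≥ 4 μg/mL → R
Nitrofurantoin: 0.25 μg/mL is = 0.25 μg/mL ⇒ I
Piperacillin-tazobactam (24 mm) ≥ 24 mm ⇒ Susceptible
Tigecycline (20 mm) ≤ 21 mm → resistant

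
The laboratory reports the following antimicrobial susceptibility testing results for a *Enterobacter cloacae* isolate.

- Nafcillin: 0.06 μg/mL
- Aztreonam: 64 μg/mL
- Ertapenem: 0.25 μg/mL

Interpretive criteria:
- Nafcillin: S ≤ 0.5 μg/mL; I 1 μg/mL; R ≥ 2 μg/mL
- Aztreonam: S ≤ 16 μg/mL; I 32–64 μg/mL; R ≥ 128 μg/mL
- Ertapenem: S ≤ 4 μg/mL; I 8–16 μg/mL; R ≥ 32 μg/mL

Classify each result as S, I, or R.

S, I, S

Nafcillin: 0.06 μg/mL is ≤ 0.5 μg/mL — susceptible
Aztreonam 64 μg/mL: in 32–64 μg/mL ⇒ Intermediate
Ertapenem 0.25 μg/mL: ≤ 4 μg/mL ⇒ susceptible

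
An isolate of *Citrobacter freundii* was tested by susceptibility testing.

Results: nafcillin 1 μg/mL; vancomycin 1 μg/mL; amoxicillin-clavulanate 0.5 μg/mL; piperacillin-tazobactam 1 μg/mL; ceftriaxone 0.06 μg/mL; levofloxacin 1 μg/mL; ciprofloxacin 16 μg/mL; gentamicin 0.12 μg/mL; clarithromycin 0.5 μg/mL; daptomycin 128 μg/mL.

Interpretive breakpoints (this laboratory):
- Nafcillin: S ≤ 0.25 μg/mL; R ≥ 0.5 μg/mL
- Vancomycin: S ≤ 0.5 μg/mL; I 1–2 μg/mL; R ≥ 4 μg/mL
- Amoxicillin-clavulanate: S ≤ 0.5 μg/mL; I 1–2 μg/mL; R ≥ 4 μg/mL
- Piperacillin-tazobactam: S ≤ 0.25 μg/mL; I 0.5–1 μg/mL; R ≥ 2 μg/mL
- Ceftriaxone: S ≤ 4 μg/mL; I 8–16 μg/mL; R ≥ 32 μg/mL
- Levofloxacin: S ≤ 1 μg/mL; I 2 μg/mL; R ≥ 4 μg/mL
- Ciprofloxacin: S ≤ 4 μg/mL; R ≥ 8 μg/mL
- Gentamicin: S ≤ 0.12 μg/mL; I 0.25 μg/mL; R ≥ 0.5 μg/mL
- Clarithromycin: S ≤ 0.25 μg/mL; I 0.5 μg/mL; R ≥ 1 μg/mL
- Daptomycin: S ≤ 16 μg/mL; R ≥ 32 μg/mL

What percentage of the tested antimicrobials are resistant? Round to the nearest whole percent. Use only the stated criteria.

30%

Nafcillin 1 μg/mL: ≥ 0.5 μg/mL — resistant
Vancomycin (1 μg/mL) in 1–2 μg/mL → intermediate
Amoxicillin-clavulanate: 0.5 μg/mL is ≤ 0.5 μg/mL ⇒ susceptible
Piperacillin-tazobactam: 1 μg/mL is in 0.5–1 μg/mL ⇒ Intermediate
Ceftriaxone 0.06 μg/mL: ≤ 4 μg/mL — S
Levofloxacin: 1 μg/mL is ≤ 1 μg/mL → S
Ciprofloxacin (16 μg/mL) ≥ 8 μg/mL — resistant
Gentamicin 0.12 μg/mL: ≤ 0.12 μg/mL ⇒ susceptible
Clarithromycin: 0.5 μg/mL is = 0.5 μg/mL ⇒ Intermediate
Daptomycin (128 μg/mL) ≥ 32 μg/mL → R
Resistant: 3/10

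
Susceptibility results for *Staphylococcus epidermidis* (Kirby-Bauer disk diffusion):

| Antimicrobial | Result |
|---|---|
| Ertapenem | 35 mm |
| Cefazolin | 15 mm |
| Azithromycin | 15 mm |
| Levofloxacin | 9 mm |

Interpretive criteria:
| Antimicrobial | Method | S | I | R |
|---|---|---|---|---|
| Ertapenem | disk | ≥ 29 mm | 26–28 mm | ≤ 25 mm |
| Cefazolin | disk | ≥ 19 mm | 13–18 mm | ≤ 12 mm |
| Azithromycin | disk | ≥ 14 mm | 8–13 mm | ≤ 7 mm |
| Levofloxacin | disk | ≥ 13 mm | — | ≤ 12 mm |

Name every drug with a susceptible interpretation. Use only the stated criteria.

ertapenem, azithromycin

Ertapenem (35 mm) ≥ 29 mm → susceptible
Cefazolin: 15 mm is in 13–18 mm → I
Azithromycin (15 mm) ≥ 14 mm ⇒ Susceptible
Levofloxacin: 9 mm is ≤ 12 mm — resistant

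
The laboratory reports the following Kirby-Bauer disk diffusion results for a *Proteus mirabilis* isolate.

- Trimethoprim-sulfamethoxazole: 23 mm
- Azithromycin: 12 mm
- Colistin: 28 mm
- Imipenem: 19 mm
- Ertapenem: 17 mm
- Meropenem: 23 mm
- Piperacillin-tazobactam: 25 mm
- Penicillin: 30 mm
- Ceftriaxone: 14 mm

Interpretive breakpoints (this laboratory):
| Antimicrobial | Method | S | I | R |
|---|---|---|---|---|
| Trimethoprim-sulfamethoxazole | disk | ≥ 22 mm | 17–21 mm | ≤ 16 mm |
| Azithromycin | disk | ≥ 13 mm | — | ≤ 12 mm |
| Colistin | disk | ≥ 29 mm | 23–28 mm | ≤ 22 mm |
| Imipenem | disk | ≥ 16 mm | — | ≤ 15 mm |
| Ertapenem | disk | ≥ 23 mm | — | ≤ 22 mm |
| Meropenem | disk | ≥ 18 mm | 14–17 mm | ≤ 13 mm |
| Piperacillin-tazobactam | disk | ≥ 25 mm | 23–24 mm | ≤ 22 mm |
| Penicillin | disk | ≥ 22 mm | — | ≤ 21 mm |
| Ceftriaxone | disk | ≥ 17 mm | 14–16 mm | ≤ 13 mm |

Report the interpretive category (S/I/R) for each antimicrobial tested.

S, R, I, S, R, S, S, S, I

Trimethoprim-sulfamethoxazole 23 mm: ≥ 22 mm — susceptible
Azithromycin: 12 mm is ≤ 12 mm ⇒ resistant
Colistin 28 mm: in 23–28 mm ⇒ intermediate
Imipenem (19 mm) ≥ 16 mm — Susceptible
Ertapenem: 17 mm is ≤ 22 mm ⇒ R
Meropenem (23 mm) ≥ 18 mm — S
Piperacillin-tazobactam: 25 mm is ≥ 25 mm → S
Penicillin 30 mm: ≥ 22 mm — Susceptible
Ceftriaxone 14 mm: in 14–16 mm ⇒ Intermediate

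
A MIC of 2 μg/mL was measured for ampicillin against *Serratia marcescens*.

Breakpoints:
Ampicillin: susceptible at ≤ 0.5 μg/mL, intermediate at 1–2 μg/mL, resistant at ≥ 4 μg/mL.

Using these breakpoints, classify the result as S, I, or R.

I

Ampicillin: 2 μg/mL is in 1–2 μg/mL → I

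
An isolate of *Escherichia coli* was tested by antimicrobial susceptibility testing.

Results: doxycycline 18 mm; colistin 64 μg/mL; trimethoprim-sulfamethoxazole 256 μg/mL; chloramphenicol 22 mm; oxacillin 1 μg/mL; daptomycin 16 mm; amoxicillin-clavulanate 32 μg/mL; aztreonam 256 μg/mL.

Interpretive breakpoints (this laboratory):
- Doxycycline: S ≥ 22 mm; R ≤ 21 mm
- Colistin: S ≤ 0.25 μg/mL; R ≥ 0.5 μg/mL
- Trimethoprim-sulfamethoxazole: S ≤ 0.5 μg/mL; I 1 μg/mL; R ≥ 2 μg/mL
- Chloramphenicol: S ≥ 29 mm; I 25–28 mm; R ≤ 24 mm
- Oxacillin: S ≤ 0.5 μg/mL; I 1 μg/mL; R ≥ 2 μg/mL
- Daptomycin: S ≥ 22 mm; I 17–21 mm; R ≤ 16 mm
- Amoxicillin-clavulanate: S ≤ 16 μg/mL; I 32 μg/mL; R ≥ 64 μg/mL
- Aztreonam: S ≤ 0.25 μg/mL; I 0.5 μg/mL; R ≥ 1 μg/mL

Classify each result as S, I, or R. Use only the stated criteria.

Doxycycline (18 mm) ≤ 21 mm ⇒ resistant
Colistin 64 μg/mL: ≥ 0.5 μg/mL → resistant
Trimethoprim-sulfamethoxazole 256 μg/mL: ≥ 2 μg/mL → R
Chloramphenicol: 22 mm is ≤ 24 mm ⇒ R
Oxacillin 1 μg/mL: = 1 μg/mL → intermediate
Daptomycin: 16 mm is ≤ 16 mm → Resistant
Amoxicillin-clavulanate: 32 μg/mL is = 32 μg/mL ⇒ intermediate
Aztreonam (256 μg/mL) ≥ 1 μg/mL → R

R, R, R, R, I, R, I, R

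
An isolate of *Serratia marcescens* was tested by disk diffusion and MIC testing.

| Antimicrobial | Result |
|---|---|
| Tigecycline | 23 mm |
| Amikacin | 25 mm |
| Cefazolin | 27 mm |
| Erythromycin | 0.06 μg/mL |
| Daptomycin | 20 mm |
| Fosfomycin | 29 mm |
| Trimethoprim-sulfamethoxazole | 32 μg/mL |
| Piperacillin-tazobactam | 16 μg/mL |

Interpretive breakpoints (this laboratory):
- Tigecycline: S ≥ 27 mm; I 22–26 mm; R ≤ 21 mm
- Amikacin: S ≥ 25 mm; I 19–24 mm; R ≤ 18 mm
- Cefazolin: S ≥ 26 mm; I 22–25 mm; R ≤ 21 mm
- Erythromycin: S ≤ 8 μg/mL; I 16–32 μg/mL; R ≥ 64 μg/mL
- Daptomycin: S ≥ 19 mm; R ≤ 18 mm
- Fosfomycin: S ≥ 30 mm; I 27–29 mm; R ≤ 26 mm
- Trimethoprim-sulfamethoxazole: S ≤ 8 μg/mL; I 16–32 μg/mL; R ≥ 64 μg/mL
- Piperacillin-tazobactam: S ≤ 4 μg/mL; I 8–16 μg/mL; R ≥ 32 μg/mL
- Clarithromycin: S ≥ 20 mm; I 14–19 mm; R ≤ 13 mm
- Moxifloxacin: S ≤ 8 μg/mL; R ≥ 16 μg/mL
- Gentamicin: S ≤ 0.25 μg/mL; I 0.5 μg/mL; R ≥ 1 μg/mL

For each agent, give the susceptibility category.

Tigecycline 23 mm: in 22–26 mm — intermediate
Amikacin 25 mm: ≥ 25 mm ⇒ S
Cefazolin 27 mm: ≥ 26 mm — Susceptible
Erythromycin (0.06 μg/mL) ≤ 8 μg/mL ⇒ Susceptible
Daptomycin (20 mm) ≥ 19 mm — susceptible
Fosfomycin 29 mm: in 27–29 mm — intermediate
Trimethoprim-sulfamethoxazole (32 μg/mL) in 16–32 μg/mL ⇒ I
Piperacillin-tazobactam (16 μg/mL) in 8–16 μg/mL ⇒ I

I, S, S, S, S, I, I, I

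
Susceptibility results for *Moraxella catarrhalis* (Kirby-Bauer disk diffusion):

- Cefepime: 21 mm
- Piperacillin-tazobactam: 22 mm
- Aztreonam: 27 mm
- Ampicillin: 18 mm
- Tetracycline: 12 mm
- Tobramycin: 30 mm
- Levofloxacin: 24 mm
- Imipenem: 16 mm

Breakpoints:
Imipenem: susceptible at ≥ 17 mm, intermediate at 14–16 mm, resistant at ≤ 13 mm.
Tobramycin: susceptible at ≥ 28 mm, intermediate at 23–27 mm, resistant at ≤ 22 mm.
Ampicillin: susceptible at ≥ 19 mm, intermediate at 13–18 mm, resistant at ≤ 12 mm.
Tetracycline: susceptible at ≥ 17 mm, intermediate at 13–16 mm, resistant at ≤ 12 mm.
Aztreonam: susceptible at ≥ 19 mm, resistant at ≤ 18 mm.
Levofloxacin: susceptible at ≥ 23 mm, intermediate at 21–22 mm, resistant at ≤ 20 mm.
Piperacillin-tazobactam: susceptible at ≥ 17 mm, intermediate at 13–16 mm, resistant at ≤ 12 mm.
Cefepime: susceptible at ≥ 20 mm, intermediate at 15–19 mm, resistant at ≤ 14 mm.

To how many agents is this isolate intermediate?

2

Cefepime 21 mm: ≥ 20 mm → S
Piperacillin-tazobactam 22 mm: ≥ 17 mm → S
Aztreonam: 27 mm is ≥ 19 mm ⇒ Susceptible
Ampicillin (18 mm) in 13–18 mm — Intermediate
Tetracycline (12 mm) ≤ 12 mm → Resistant
Tobramycin 30 mm: ≥ 28 mm → susceptible
Levofloxacin 24 mm: ≥ 23 mm → S
Imipenem 16 mm: in 14–16 mm ⇒ intermediate
Intermediate: 2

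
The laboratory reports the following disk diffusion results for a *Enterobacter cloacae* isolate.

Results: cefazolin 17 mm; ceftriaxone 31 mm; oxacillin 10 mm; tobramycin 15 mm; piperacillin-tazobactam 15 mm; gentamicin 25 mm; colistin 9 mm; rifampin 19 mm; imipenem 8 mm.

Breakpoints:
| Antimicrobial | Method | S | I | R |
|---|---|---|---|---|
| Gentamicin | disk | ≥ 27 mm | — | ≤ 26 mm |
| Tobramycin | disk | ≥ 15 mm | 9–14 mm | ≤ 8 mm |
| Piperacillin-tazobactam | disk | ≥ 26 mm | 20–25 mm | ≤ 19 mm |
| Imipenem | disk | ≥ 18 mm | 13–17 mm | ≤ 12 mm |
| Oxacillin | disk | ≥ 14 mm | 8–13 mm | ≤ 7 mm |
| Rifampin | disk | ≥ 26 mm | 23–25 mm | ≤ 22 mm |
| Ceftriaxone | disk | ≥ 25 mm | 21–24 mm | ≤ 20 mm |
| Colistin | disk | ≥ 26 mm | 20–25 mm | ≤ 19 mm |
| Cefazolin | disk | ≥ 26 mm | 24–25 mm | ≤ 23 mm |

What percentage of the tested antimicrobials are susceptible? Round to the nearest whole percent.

Cefazolin: 17 mm is ≤ 23 mm ⇒ R
Ceftriaxone (31 mm) ≥ 25 mm — S
Oxacillin: 10 mm is in 8–13 mm — intermediate
Tobramycin: 15 mm is ≥ 15 mm → S
Piperacillin-tazobactam 15 mm: ≤ 19 mm — R
Gentamicin: 25 mm is ≤ 26 mm — resistant
Colistin 9 mm: ≤ 19 mm → resistant
Rifampin: 19 mm is ≤ 22 mm — resistant
Imipenem 8 mm: ≤ 12 mm → Resistant
Susceptible: 2/9

22%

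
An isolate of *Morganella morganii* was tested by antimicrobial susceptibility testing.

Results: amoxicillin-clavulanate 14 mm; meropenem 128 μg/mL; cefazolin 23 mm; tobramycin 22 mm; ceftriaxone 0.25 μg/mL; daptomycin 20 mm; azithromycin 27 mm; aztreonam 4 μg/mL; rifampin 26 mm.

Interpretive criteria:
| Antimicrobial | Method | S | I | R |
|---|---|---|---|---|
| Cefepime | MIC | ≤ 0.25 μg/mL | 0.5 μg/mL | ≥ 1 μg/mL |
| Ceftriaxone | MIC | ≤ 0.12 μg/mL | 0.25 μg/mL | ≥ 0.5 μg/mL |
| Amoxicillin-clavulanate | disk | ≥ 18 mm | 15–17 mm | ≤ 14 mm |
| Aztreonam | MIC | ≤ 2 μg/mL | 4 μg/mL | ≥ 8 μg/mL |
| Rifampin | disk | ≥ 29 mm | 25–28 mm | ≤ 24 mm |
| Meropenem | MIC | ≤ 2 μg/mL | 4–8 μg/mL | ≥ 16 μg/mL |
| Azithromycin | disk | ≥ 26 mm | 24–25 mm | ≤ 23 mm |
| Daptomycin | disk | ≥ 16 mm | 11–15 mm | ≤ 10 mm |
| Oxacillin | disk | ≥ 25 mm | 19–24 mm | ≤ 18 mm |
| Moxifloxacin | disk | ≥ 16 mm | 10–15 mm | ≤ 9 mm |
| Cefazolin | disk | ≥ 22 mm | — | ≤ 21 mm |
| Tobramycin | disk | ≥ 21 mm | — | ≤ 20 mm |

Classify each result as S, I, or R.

Amoxicillin-clavulanate (14 mm) ≤ 14 mm ⇒ R
Meropenem: 128 μg/mL is ≥ 16 μg/mL ⇒ Resistant
Cefazolin 23 mm: ≥ 22 mm ⇒ susceptible
Tobramycin 22 mm: ≥ 21 mm — S
Ceftriaxone (0.25 μg/mL) = 0.25 μg/mL → I
Daptomycin: 20 mm is ≥ 16 mm — susceptible
Azithromycin: 27 mm is ≥ 26 mm — susceptible
Aztreonam (4 μg/mL) = 4 μg/mL ⇒ intermediate
Rifampin: 26 mm is in 25–28 mm — Intermediate

R, R, S, S, I, S, S, I, I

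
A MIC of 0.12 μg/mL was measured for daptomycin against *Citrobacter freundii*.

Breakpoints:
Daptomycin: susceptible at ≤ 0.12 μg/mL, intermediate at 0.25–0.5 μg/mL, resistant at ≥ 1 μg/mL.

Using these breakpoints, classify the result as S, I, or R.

Daptomycin: 0.12 μg/mL is ≤ 0.12 μg/mL ⇒ S

S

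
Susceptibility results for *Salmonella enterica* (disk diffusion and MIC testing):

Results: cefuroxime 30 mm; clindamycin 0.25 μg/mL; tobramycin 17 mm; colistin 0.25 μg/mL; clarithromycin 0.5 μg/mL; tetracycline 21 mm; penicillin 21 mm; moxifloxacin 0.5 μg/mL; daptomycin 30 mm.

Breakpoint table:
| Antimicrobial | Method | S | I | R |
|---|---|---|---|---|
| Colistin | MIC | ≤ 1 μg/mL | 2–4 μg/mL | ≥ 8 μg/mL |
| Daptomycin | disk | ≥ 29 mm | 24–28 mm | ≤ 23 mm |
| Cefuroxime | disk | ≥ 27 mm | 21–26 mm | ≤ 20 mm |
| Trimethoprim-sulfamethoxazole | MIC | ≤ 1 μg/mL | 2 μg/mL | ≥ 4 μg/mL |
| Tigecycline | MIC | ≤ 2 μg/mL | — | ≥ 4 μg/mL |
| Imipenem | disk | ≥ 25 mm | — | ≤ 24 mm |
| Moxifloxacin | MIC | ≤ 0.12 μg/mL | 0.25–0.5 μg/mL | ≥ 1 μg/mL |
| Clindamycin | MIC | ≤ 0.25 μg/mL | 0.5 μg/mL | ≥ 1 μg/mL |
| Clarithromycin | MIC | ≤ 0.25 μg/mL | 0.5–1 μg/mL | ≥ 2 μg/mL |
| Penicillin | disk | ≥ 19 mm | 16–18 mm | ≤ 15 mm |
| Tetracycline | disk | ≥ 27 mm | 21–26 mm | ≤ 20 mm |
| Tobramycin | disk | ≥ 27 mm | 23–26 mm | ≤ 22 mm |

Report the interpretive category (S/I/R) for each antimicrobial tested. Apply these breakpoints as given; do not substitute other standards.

S, S, R, S, I, I, S, I, S

Cefuroxime 30 mm: ≥ 27 mm — Susceptible
Clindamycin 0.25 μg/mL: ≤ 0.25 μg/mL — susceptible
Tobramycin 17 mm: ≤ 22 mm → Resistant
Colistin: 0.25 μg/mL is ≤ 1 μg/mL ⇒ S
Clarithromycin 0.5 μg/mL: in 0.5–1 μg/mL — Intermediate
Tetracycline: 21 mm is in 21–26 mm → intermediate
Penicillin (21 mm) ≥ 19 mm ⇒ S
Moxifloxacin (0.5 μg/mL) in 0.25–0.5 μg/mL ⇒ intermediate
Daptomycin: 30 mm is ≥ 29 mm → Susceptible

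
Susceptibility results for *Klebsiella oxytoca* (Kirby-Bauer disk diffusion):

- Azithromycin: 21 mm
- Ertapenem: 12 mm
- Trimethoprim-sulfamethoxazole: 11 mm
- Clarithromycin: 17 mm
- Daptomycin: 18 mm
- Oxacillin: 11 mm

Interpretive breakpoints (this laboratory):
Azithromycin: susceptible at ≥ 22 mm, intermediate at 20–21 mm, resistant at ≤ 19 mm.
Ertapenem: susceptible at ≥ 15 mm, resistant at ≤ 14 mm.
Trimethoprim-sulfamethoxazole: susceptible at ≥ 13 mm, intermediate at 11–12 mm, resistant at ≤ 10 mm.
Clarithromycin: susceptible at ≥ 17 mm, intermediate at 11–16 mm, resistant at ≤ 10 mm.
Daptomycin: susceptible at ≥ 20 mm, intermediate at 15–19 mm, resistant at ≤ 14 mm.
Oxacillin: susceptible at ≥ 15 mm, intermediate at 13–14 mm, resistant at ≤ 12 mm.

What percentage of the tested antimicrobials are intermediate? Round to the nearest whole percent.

50%

Azithromycin: 21 mm is in 20–21 mm → intermediate
Ertapenem: 12 mm is ≤ 14 mm — resistant
Trimethoprim-sulfamethoxazole: 11 mm is in 11–12 mm ⇒ Intermediate
Clarithromycin: 17 mm is ≥ 17 mm → susceptible
Daptomycin: 18 mm is in 15–19 mm ⇒ I
Oxacillin (11 mm) ≤ 12 mm → R
Intermediate: 3/6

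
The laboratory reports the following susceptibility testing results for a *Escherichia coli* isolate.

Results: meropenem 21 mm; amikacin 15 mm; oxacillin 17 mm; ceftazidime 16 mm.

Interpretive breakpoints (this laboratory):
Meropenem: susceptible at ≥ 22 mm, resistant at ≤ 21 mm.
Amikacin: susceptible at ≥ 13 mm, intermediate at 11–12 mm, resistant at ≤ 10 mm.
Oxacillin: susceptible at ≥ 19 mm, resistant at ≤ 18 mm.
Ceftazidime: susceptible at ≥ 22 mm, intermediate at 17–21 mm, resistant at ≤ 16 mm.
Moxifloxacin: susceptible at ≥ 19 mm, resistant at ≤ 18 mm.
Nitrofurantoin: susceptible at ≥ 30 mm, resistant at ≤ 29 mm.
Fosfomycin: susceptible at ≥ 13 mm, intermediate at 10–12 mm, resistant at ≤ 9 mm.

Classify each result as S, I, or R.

Meropenem 21 mm: ≤ 21 mm → R
Amikacin (15 mm) ≥ 13 mm ⇒ S
Oxacillin: 17 mm is ≤ 18 mm → resistant
Ceftazidime 16 mm: ≤ 16 mm — Resistant

R, S, R, R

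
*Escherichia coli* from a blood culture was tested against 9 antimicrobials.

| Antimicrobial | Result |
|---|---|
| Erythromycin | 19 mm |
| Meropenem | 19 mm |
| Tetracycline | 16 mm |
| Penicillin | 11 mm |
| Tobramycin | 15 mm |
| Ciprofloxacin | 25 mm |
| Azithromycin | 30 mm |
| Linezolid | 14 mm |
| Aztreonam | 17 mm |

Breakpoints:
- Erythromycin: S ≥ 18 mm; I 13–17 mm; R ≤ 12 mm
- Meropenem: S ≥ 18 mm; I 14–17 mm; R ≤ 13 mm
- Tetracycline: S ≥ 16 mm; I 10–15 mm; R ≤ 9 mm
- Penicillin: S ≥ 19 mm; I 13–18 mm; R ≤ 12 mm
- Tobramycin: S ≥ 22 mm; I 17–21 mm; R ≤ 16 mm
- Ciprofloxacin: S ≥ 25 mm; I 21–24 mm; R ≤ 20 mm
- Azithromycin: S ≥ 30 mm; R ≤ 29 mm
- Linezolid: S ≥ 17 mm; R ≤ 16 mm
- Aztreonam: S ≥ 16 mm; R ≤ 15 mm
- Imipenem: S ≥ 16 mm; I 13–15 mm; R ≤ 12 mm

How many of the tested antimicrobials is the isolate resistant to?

Erythromycin 19 mm: ≥ 18 mm — susceptible
Meropenem 19 mm: ≥ 18 mm — susceptible
Tetracycline: 16 mm is ≥ 16 mm → susceptible
Penicillin (11 mm) ≤ 12 mm — R
Tobramycin: 15 mm is ≤ 16 mm ⇒ R
Ciprofloxacin 25 mm: ≥ 25 mm ⇒ Susceptible
Azithromycin 30 mm: ≥ 30 mm ⇒ S
Linezolid (14 mm) ≤ 16 mm → Resistant
Aztreonam 17 mm: ≥ 16 mm ⇒ susceptible
Resistant: 3

3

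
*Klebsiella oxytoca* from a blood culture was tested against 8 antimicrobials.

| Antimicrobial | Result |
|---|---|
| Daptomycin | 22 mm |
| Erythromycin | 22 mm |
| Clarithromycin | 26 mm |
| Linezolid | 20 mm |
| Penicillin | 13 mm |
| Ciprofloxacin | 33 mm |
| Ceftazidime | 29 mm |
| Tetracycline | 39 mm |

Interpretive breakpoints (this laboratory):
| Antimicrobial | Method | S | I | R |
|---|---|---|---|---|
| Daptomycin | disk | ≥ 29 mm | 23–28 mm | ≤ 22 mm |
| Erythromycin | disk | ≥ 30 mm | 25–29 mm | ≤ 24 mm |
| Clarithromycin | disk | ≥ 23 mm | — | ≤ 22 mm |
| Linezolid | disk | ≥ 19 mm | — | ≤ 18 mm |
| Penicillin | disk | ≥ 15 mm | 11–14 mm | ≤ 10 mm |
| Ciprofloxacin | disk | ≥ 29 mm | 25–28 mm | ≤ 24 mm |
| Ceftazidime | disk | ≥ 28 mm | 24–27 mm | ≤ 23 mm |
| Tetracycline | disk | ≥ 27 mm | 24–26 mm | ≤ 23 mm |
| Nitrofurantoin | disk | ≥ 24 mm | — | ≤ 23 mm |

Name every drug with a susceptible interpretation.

clarithromycin, linezolid, ciprofloxacin, ceftazidime, tetracycline

Daptomycin 22 mm: ≤ 22 mm → Resistant
Erythromycin (22 mm) ≤ 24 mm → resistant
Clarithromycin 26 mm: ≥ 23 mm ⇒ susceptible
Linezolid (20 mm) ≥ 19 mm → Susceptible
Penicillin (13 mm) in 11–14 mm ⇒ Intermediate
Ciprofloxacin (33 mm) ≥ 29 mm ⇒ Susceptible
Ceftazidime: 29 mm is ≥ 28 mm ⇒ S
Tetracycline 39 mm: ≥ 27 mm → susceptible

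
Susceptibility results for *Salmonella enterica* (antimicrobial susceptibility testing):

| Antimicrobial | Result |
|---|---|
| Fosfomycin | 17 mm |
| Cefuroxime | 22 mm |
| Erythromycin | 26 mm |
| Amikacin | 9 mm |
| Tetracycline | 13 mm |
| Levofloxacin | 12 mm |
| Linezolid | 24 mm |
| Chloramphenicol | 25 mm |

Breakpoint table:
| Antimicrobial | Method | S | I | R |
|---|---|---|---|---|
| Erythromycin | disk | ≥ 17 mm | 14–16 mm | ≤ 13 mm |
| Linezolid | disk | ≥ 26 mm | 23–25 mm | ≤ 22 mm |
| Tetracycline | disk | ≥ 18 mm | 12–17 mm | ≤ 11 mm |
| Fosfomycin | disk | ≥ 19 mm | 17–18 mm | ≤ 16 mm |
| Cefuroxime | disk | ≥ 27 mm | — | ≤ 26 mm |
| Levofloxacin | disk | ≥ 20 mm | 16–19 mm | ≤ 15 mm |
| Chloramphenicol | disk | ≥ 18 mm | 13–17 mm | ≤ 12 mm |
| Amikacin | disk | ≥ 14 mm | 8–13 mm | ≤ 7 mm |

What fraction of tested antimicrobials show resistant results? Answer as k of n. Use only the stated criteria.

2 of 8

Fosfomycin (17 mm) in 17–18 mm ⇒ intermediate
Cefuroxime: 22 mm is ≤ 26 mm — Resistant
Erythromycin: 26 mm is ≥ 17 mm — Susceptible
Amikacin (9 mm) in 8–13 mm — I
Tetracycline (13 mm) in 12–17 mm — Intermediate
Levofloxacin (12 mm) ≤ 15 mm ⇒ resistant
Linezolid: 24 mm is in 23–25 mm → I
Chloramphenicol: 25 mm is ≥ 18 mm — Susceptible
Resistant: 2/8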